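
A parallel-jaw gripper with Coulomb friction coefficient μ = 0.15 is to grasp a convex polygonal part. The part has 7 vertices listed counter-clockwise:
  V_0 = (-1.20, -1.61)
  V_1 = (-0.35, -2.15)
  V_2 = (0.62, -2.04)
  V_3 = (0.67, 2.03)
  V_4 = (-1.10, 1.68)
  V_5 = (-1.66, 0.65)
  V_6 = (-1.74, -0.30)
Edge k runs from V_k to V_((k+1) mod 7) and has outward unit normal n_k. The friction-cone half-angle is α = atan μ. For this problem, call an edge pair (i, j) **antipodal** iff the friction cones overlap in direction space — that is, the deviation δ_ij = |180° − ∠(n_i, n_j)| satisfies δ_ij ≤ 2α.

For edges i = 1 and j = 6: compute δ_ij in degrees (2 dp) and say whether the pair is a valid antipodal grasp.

δ = 105.93°, invalid

α = atan 0.15 = 8.53°;  2α = 17.06°
edge 1: e_1 = (+0.97, +0.11);  n_1 = (+0.1127, -0.9936)
edge 6: e_6 = (+0.54, -1.31);  n_6 = (-0.9245, -0.3811)
∠(n_1, n_6) = 74.07°
δ = |180° − 74.07°| = 105.93°
105.93° > 2α = 17.06°  →  invalid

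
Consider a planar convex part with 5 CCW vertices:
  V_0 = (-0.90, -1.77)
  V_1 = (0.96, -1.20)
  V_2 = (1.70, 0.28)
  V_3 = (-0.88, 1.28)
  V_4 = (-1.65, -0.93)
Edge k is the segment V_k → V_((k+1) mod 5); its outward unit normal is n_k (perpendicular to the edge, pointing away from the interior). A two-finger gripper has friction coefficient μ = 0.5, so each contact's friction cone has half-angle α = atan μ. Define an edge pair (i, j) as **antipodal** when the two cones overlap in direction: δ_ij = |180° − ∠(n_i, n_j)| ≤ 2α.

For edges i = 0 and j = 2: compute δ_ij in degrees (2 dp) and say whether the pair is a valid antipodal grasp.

α = atan 0.5 = 26.57°;  2α = 53.13°
edge 0: e_0 = (+1.86, +0.57);  n_0 = (+0.2930, -0.9561)
edge 2: e_2 = (-2.58, +1.00);  n_2 = (+0.3614, +0.9324)
∠(n_0, n_2) = 141.78°
δ = |180° − 141.78°| = 38.22°
38.22° ≤ 2α = 53.13°  →  valid

δ = 38.22°, valid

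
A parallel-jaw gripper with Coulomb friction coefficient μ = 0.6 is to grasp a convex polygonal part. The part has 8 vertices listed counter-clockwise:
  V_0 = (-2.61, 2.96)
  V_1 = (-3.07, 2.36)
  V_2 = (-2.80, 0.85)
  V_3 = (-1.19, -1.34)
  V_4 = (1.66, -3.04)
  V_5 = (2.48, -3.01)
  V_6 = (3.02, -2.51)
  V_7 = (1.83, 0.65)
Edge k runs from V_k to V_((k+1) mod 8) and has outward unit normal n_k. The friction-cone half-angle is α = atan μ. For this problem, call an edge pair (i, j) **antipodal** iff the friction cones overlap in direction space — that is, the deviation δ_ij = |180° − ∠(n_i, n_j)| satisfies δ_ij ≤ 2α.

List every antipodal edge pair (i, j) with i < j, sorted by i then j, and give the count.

count = 11; pairs: (0,4), (0,5), (0,6), (1,5), (1,6), (1,7), (2,6), (2,7), (3,6), (3,7), (4,7)

α = atan 0.6 = 30.96°;  2α = 61.93°
n_0 = (-0.7936, +0.6084)
n_1 = (-0.9844, -0.1760)
n_2 = (-0.8057, -0.5923)
n_3 = (-0.5123, -0.8588)
n_4 = (+0.0366, -0.9993)
n_5 = (+0.6794, -0.7338)
n_6 = (+0.9358, +0.3524)
n_7 = (+0.4615, +0.8871)
  (0,1): δ = 132.39°  ·
  (0,2): δ = 106.20°  ·
  (0,3): δ = 83.34°  ·
  (0,4): δ = 50.43°  ✓
  (0,5): δ = 9.73°  ✓
  (0,6): δ = 58.11°  ✓
  (0,7): δ = 99.99°  ·
  (1,2): δ = 153.82°  ·
  (1,3): δ = 130.95°  ·
  (1,4): δ = 98.04°  ·
  (1,5): δ = 57.34°  ✓
  (1,6): δ = 10.50°  ✓
  (1,7): δ = 52.38°  ✓
  (2,3): δ = 157.14°  ·
  (2,4): δ = 124.23°  ·
  (2,5): δ = 83.52°  ·
  (2,6): δ = 15.69°  ✓
  (2,7): δ = 26.19°  ✓
  (3,4): δ = 147.09°  ·
  (3,5): δ = 106.39°  ·
  (3,6): δ = 38.55°  ✓
  (3,7): δ = 3.33°  ✓
  (4,5): δ = 139.30°  ·
  (4,6): δ = 71.46°  ·
  (4,7): δ = 29.58°  ✓
  (5,6): δ = 112.16°  ·
  (5,7): δ = 70.28°  ·
  (6,7): δ = 138.12°  ·
antipodal pairs: 11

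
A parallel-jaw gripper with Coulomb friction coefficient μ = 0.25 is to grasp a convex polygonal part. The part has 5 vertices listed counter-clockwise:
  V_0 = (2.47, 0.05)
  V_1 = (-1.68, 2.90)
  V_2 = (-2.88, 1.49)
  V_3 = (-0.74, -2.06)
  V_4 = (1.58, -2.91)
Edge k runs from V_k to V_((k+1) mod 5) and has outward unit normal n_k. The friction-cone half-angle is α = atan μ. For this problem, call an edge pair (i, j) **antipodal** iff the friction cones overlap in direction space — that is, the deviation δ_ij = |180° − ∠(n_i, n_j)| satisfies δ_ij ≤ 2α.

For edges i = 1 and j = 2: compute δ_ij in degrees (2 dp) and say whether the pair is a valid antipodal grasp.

α = atan 0.25 = 14.04°;  2α = 28.07°
edge 1: e_1 = (-1.20, -1.41);  n_1 = (-0.7615, +0.6481)
edge 2: e_2 = (+2.14, -3.55);  n_2 = (-0.8564, -0.5163)
∠(n_1, n_2) = 71.48°
δ = |180° − 71.48°| = 108.52°
108.52° > 2α = 28.07°  →  invalid

δ = 108.52°, invalid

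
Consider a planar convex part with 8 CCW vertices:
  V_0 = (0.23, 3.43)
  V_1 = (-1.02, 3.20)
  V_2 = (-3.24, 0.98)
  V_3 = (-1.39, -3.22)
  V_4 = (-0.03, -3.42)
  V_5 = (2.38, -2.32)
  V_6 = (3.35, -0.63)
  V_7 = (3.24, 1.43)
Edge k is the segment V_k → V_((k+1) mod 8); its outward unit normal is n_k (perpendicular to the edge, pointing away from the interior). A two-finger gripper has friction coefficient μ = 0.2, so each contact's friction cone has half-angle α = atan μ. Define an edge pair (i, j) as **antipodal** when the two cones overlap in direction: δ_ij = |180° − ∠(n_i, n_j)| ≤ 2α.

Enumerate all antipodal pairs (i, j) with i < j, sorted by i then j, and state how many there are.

α = atan 0.2 = 11.31°;  2α = 22.62°
n_0 = (-0.1810, +0.9835)
n_1 = (-0.7071, +0.7071)
n_2 = (-0.9152, -0.4031)
n_3 = (-0.1455, -0.9894)
n_4 = (+0.4152, -0.9097)
n_5 = (+0.8673, -0.4978)
n_6 = (+0.9986, +0.0533)
n_7 = (+0.5534, +0.8329)
  (0,1): δ = 145.43°  ·
  (0,2): δ = 76.65°  ·
  (0,3): δ = 18.79°  ✓
  (0,4): δ = 14.11°  ✓
  (0,5): δ = 49.72°  ·
  (0,6): δ = 82.63°  ·
  (0,7): δ = 135.97°  ·
  (1,2): δ = 111.23°  ·
  (1,3): δ = 53.37°  ·
  (1,4): δ = 20.47°  ✓
  (1,5): δ = 15.15°  ✓
  (1,6): δ = 48.06°  ·
  (1,7): δ = 101.40°  ·
  (2,3): δ = 122.14°  ·
  (2,4): δ = 89.24°  ·
  (2,5): δ = 53.63°  ·
  (2,6): δ = 20.72°  ✓
  (2,7): δ = 32.63°  ·
  (3,4): δ = 147.10°  ·
  (3,5): δ = 111.49°  ·
  (3,6): δ = 78.58°  ·
  (3,7): δ = 25.24°  ·
  (4,5): δ = 144.39°  ·
  (4,6): δ = 111.48°  ·
  (4,7): δ = 58.14°  ·
  (5,6): δ = 147.09°  ·
  (5,7): δ = 93.75°  ·
  (6,7): δ = 126.66°  ·
antipodal pairs: 5

count = 5; pairs: (0,3), (0,4), (1,4), (1,5), (2,6)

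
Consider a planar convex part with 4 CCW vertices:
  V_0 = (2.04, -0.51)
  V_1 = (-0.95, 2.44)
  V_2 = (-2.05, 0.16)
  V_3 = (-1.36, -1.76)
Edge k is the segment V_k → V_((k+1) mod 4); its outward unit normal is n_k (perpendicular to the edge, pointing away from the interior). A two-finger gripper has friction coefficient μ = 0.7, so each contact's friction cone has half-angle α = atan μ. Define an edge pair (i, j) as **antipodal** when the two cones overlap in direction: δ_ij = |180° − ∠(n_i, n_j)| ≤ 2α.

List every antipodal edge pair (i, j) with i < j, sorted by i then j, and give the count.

count = 3; pairs: (0,2), (0,3), (1,3)

α = atan 0.7 = 34.99°;  2α = 69.98°
n_0 = (+0.7023, +0.7119)
n_1 = (-0.9007, +0.4345)
n_2 = (-0.9411, -0.3382)
n_3 = (+0.3451, -0.9386)
  (0,1): δ = 71.14°  ·
  (0,2): δ = 25.62°  ✓
  (0,3): δ = 64.80°  ✓
  (1,2): δ = 134.48°  ·
  (1,3): δ = 44.06°  ✓
  (2,3): δ = 89.58°  ·
antipodal pairs: 3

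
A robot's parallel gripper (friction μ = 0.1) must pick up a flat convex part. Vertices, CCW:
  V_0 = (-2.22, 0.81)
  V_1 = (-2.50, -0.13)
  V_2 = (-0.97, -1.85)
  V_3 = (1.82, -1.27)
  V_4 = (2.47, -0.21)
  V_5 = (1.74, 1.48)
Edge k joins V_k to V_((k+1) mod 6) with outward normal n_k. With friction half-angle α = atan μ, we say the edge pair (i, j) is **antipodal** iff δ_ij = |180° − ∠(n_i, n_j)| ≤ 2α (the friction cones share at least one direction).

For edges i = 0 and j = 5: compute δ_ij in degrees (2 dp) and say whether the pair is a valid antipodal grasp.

δ = 116.19°, invalid

α = atan 0.1 = 5.71°;  2α = 11.42°
edge 0: e_0 = (-0.28, -0.94);  n_0 = (-0.9584, +0.2855)
edge 5: e_5 = (-3.96, -0.67);  n_5 = (-0.1668, +0.9860)
∠(n_0, n_5) = 63.81°
δ = |180° − 63.81°| = 116.19°
116.19° > 2α = 11.42°  →  invalid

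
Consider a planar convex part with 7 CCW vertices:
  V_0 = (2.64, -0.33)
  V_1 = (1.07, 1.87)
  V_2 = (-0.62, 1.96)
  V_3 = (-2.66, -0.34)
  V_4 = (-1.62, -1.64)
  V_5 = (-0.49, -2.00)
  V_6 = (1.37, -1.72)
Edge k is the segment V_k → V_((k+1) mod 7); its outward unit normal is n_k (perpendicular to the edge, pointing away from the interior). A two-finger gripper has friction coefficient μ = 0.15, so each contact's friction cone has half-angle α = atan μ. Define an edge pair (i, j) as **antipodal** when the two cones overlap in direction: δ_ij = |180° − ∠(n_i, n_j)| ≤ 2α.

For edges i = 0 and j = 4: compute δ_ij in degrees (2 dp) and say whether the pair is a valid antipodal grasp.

α = atan 0.15 = 8.53°;  2α = 17.06°
edge 0: e_0 = (-1.57, +2.20);  n_0 = (+0.8140, +0.5809)
edge 4: e_4 = (+1.13, -0.36);  n_4 = (-0.3036, -0.9528)
∠(n_0, n_4) = 143.18°
δ = |180° − 143.18°| = 36.82°
36.82° > 2α = 17.06°  →  invalid

δ = 36.82°, invalid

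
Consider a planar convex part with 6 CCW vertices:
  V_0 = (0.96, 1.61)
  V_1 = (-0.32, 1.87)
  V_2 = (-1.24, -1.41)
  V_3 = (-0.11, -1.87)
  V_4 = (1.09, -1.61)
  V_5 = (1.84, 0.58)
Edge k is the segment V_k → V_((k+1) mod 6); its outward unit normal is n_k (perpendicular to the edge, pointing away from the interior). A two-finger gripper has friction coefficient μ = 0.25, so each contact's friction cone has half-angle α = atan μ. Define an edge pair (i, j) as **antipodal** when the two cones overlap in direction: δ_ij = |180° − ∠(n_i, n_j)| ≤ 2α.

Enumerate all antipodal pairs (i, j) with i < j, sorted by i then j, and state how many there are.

count = 4; pairs: (0,2), (0,3), (1,4), (2,5)

α = atan 0.25 = 14.04°;  2α = 28.07°
n_0 = (+0.1991, +0.9800)
n_1 = (-0.9628, +0.2701)
n_2 = (-0.3770, -0.9262)
n_3 = (+0.2118, -0.9773)
n_4 = (+0.9461, -0.3240)
n_5 = (+0.7603, +0.6496)
  (0,1): δ = 94.19°  ·
  (0,2): δ = 10.67°  ✓
  (0,3): δ = 23.71°  ✓
  (0,4): δ = 82.58°  ·
  (0,5): δ = 141.99°  ·
  (1,2): δ = 96.48°  ·
  (1,3): δ = 62.11°  ·
  (1,4): δ = 3.24°  ✓
  (1,5): δ = 56.18°  ·
  (2,3): δ = 145.62°  ·
  (2,4): δ = 86.75°  ·
  (2,5): δ = 27.34°  ✓
  (3,4): δ = 121.13°  ·
  (3,5): δ = 61.72°  ·
  (4,5): δ = 120.59°  ·
antipodal pairs: 4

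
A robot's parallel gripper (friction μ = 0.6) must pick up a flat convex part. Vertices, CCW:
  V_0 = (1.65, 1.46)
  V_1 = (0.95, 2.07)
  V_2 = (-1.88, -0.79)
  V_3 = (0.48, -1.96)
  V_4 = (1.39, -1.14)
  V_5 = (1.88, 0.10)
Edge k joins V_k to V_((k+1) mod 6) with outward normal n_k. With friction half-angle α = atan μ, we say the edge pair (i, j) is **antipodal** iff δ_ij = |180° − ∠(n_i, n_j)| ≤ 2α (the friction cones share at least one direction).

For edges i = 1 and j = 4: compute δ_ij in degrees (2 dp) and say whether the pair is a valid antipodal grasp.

α = atan 0.6 = 30.96°;  2α = 61.93°
edge 1: e_1 = (-2.83, -2.86);  n_1 = (-0.7108, +0.7034)
edge 4: e_4 = (+0.49, +1.24);  n_4 = (+0.9300, -0.3675)
∠(n_1, n_4) = 156.86°
δ = |180° − 156.86°| = 23.14°
23.14° ≤ 2α = 61.93°  →  valid

δ = 23.14°, valid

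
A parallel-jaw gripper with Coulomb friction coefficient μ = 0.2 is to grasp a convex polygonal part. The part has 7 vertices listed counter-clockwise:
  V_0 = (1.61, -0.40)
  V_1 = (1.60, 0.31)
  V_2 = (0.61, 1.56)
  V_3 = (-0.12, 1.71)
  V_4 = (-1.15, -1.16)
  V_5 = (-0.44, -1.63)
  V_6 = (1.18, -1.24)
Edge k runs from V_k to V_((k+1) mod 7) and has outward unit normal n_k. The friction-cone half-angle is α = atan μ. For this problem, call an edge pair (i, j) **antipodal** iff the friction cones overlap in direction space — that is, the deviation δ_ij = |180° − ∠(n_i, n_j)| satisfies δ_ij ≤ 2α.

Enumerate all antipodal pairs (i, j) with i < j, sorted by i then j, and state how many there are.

α = atan 0.2 = 11.31°;  2α = 22.62°
n_0 = (+0.9999, +0.0141)
n_1 = (+0.7839, +0.6209)
n_2 = (+0.2013, +0.9795)
n_3 = (-0.9412, +0.3378)
n_4 = (-0.5520, -0.8339)
n_5 = (+0.2341, -0.9722)
n_6 = (+0.8901, -0.4557)
  (0,1): δ = 142.43°  ·
  (0,2): δ = 102.42°  ·
  (0,3): δ = 20.55°  ✓
  (0,4): δ = 55.69°  ·
  (0,5): δ = 102.73°  ·
  (0,6): δ = 152.08°  ·
  (1,2): δ = 139.99°  ·
  (1,3): δ = 58.12°  ·
  (1,4): δ = 18.12°  ✓
  (1,5): δ = 65.16°  ·
  (1,6): δ = 114.51°  ·
  (2,3): δ = 98.13°  ·
  (2,4): δ = 21.89°  ✓
  (2,5): δ = 25.15°  ·
  (2,6): δ = 74.50°  ·
  (3,4): δ = 103.76°  ·
  (3,5): δ = 56.72°  ·
  (3,6): δ = 7.37°  ✓
  (4,5): δ = 132.96°  ·
  (4,6): δ = 83.60°  ·
  (5,6): δ = 130.64°  ·
antipodal pairs: 4

count = 4; pairs: (0,3), (1,4), (2,4), (3,6)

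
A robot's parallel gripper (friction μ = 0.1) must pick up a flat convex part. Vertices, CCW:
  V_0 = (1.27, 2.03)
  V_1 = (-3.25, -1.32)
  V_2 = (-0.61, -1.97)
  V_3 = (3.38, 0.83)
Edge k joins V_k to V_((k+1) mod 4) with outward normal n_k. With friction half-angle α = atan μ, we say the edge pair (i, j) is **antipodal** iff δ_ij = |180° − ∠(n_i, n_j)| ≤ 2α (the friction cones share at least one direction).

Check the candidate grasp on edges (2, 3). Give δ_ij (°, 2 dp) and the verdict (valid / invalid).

δ = 64.69°, invalid

α = atan 0.1 = 5.71°;  2α = 11.42°
edge 2: e_2 = (+3.99, +2.80);  n_2 = (+0.5744, -0.8186)
edge 3: e_3 = (-2.11, +1.20);  n_3 = (+0.4944, +0.8693)
∠(n_2, n_3) = 115.31°
δ = |180° − 115.31°| = 64.69°
64.69° > 2α = 11.42°  →  invalid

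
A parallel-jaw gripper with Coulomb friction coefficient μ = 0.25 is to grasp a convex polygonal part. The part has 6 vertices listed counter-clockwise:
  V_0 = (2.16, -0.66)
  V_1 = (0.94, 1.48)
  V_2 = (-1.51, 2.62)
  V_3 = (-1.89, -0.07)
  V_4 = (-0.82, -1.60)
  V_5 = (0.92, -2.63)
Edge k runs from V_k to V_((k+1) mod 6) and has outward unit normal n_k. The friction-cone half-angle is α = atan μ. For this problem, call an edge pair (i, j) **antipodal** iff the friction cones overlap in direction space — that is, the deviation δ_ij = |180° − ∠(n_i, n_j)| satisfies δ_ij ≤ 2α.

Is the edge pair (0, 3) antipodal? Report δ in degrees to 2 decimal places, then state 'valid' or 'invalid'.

α = atan 0.25 = 14.04°;  2α = 28.07°
edge 0: e_0 = (-1.22, +2.14);  n_0 = (+0.8687, +0.4953)
edge 3: e_3 = (+1.07, -1.53);  n_3 = (-0.8195, -0.5731)
∠(n_0, n_3) = 174.72°
δ = |180° − 174.72°| = 5.28°
5.28° ≤ 2α = 28.07°  →  valid

δ = 5.28°, valid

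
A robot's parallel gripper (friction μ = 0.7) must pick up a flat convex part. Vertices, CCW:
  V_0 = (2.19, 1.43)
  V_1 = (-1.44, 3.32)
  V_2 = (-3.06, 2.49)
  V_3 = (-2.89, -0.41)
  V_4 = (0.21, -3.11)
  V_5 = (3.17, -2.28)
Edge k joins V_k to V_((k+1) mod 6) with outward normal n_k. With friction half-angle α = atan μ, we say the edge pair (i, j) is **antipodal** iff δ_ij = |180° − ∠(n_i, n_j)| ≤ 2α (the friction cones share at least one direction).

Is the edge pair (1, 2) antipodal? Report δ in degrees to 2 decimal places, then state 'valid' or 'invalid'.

δ = 113.77°, invalid

α = atan 0.7 = 34.99°;  2α = 69.98°
edge 1: e_1 = (-1.62, -0.83);  n_1 = (-0.4560, +0.8900)
edge 2: e_2 = (+0.17, -2.90);  n_2 = (-0.9983, -0.0585)
∠(n_1, n_2) = 66.23°
δ = |180° − 66.23°| = 113.77°
113.77° > 2α = 69.98°  →  invalid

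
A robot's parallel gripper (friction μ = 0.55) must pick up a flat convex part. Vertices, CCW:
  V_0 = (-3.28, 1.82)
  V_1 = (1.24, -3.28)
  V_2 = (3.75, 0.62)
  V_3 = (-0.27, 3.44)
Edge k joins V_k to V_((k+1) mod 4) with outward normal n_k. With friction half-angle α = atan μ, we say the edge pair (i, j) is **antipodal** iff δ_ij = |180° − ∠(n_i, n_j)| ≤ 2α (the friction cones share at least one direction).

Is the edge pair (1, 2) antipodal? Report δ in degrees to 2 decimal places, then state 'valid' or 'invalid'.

α = atan 0.55 = 28.81°;  2α = 57.62°
edge 1: e_1 = (+2.51, +3.90);  n_1 = (+0.8409, -0.5412)
edge 2: e_2 = (-4.02, +2.82);  n_2 = (+0.5743, +0.8187)
∠(n_1, n_2) = 87.72°
δ = |180° − 87.72°| = 92.28°
92.28° > 2α = 57.62°  →  invalid

δ = 92.28°, invalid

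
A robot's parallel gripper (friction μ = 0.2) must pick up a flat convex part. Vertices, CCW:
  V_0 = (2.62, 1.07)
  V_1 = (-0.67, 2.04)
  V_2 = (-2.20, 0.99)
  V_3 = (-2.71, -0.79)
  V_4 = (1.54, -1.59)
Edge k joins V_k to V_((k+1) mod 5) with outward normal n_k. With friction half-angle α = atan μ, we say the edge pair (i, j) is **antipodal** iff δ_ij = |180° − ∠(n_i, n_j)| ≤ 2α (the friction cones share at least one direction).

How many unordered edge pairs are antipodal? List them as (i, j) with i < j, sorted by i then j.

count = 2; pairs: (0,3), (2,4)

α = atan 0.2 = 11.31°;  2α = 22.62°
n_0 = (+0.2828, +0.9592)
n_1 = (-0.5658, +0.8245)
n_2 = (-0.9613, +0.2754)
n_3 = (-0.1850, -0.9827)
n_4 = (+0.9265, -0.3762)
  (0,1): δ = 129.11°  ·
  (0,2): δ = 89.56°  ·
  (0,3): δ = 5.77°  ✓
  (0,4): δ = 84.33°  ·
  (1,2): δ = 140.45°  ·
  (1,3): δ = 45.12°  ·
  (1,4): δ = 33.44°  ·
  (2,3): δ = 84.67°  ·
  (2,4): δ = 6.11°  ✓
  (3,4): δ = 101.44°  ·
antipodal pairs: 2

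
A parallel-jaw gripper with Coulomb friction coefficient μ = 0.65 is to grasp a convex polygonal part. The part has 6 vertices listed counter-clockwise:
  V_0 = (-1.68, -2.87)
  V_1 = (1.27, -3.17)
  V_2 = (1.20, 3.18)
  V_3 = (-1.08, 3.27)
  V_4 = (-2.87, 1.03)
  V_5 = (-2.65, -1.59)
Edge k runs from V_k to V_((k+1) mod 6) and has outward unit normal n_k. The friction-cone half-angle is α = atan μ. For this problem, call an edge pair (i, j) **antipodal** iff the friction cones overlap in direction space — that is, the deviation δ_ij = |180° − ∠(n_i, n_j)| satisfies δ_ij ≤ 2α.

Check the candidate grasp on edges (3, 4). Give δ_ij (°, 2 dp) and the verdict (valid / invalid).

α = atan 0.65 = 33.02°;  2α = 66.05°
edge 3: e_3 = (-1.79, -2.24);  n_3 = (-0.7812, +0.6243)
edge 4: e_4 = (+0.22, -2.62);  n_4 = (-0.9965, -0.0837)
∠(n_3, n_4) = 43.43°
δ = |180° − 43.43°| = 136.57°
136.57° > 2α = 66.05°  →  invalid

δ = 136.57°, invalid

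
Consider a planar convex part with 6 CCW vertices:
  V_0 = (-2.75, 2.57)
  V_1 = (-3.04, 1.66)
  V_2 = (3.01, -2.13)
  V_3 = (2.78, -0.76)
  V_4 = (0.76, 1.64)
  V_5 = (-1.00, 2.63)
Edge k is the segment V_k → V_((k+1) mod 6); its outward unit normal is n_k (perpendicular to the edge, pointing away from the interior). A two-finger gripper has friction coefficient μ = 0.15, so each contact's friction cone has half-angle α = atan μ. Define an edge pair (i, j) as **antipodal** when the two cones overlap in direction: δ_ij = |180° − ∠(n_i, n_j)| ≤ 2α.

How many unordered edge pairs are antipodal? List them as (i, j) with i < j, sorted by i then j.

count = 1; pairs: (1,4)

α = atan 0.15 = 8.53°;  2α = 17.06°
n_0 = (-0.9528, +0.3036)
n_1 = (-0.5309, -0.8474)
n_2 = (+0.9862, +0.1656)
n_3 = (+0.7651, +0.6439)
n_4 = (+0.4903, +0.8716)
n_5 = (-0.0343, +0.9994)
  (0,1): δ = 104.39°  ·
  (0,2): δ = 27.21°  ·
  (0,3): δ = 57.76°  ·
  (0,4): δ = 78.32°  ·
  (0,5): δ = 109.64°  ·
  (1,2): δ = 48.40°  ·
  (1,3): δ = 17.85°  ·
  (1,4): δ = 2.71°  ✓
  (1,5): δ = 34.03°  ·
  (2,3): δ = 149.44°  ·
  (2,4): δ = 128.89°  ·
  (2,5): δ = 97.57°  ·
  (3,4): δ = 159.44°  ·
  (3,5): δ = 128.12°  ·
  (4,5): δ = 148.68°  ·
antipodal pairs: 1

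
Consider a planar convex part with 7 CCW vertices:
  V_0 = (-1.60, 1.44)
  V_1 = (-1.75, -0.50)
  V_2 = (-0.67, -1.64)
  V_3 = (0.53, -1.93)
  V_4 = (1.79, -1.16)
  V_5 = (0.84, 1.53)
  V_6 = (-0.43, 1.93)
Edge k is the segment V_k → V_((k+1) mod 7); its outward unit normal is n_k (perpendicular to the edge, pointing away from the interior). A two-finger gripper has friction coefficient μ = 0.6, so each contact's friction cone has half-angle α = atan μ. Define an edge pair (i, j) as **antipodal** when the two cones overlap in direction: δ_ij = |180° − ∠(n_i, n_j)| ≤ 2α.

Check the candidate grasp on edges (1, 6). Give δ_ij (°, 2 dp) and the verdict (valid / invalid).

α = atan 0.6 = 30.96°;  2α = 61.93°
edge 1: e_1 = (+1.08, -1.14);  n_1 = (-0.7260, -0.6877)
edge 6: e_6 = (-1.17, -0.49);  n_6 = (-0.3863, +0.9224)
∠(n_1, n_6) = 110.73°
δ = |180° − 110.73°| = 69.27°
69.27° > 2α = 61.93°  →  invalid

δ = 69.27°, invalid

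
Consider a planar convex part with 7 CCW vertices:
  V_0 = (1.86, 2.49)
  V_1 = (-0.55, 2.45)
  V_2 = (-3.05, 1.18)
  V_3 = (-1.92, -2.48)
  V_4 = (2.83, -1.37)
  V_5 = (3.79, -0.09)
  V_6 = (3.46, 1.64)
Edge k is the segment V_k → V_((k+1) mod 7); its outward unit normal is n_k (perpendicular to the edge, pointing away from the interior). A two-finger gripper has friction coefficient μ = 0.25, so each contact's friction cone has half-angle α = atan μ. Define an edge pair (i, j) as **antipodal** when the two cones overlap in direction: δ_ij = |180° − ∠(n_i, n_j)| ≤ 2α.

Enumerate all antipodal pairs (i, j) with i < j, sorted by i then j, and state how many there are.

count = 4; pairs: (0,3), (1,3), (1,4), (2,5)

α = atan 0.25 = 14.04°;  2α = 28.07°
n_0 = (-0.0166, +0.9999)
n_1 = (-0.4529, +0.8916)
n_2 = (-0.9555, -0.2950)
n_3 = (+0.2276, -0.9738)
n_4 = (+0.8000, -0.6000)
n_5 = (+0.9823, +0.1874)
n_6 = (+0.4692, +0.8831)
  (0,1): δ = 154.02°  ·
  (0,2): δ = 73.79°  ·
  (0,3): δ = 12.20°  ✓
  (0,4): δ = 52.18°  ·
  (0,5): δ = 99.85°  ·
  (0,6): δ = 151.07°  ·
  (1,2): δ = 99.77°  ·
  (1,3): δ = 13.78°  ✓
  (1,4): δ = 26.20°  ✓
  (1,5): δ = 73.87°  ·
  (1,6): δ = 125.09°  ·
  (2,3): δ = 94.00°  ·
  (2,4): δ = 54.03°  ·
  (2,5): δ = 6.36°  ✓
  (2,6): δ = 44.86°  ·
  (3,4): δ = 140.02°  ·
  (3,5): δ = 92.35°  ·
  (3,6): δ = 41.13°  ·
  (4,5): δ = 132.33°  ·
  (4,6): δ = 81.11°  ·
  (5,6): δ = 128.78°  ·
antipodal pairs: 4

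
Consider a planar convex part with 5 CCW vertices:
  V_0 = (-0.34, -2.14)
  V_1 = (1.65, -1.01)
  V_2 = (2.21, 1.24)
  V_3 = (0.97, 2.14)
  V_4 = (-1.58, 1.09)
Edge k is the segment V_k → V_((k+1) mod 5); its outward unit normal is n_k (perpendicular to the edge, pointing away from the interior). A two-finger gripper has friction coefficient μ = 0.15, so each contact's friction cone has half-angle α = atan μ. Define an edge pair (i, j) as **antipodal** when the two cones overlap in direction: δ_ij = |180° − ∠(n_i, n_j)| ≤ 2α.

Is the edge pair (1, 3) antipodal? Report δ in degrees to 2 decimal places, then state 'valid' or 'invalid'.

α = atan 0.15 = 8.53°;  2α = 17.06°
edge 1: e_1 = (+0.56, +2.25);  n_1 = (+0.9704, -0.2415)
edge 3: e_3 = (-2.55, -1.05);  n_3 = (-0.3807, +0.9247)
∠(n_1, n_3) = 126.36°
δ = |180° − 126.36°| = 53.64°
53.64° > 2α = 17.06°  →  invalid

δ = 53.64°, invalid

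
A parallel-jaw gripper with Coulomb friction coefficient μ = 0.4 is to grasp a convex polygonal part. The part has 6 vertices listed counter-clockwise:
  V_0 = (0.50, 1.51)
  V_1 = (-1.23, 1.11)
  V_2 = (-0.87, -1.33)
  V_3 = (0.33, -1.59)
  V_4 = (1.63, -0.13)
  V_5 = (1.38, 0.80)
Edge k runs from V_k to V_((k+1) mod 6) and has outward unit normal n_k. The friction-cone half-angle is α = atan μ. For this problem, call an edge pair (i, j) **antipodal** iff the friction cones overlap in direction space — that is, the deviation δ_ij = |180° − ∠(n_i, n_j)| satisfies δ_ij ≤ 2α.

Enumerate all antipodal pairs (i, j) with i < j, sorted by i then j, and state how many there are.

count = 5; pairs: (0,2), (0,3), (1,4), (1,5), (2,5)

α = atan 0.4 = 21.80°;  2α = 43.60°
n_0 = (-0.2253, +0.9743)
n_1 = (-0.9893, -0.1460)
n_2 = (-0.2118, -0.9773)
n_3 = (+0.7468, -0.6650)
n_4 = (+0.9657, +0.2596)
n_5 = (+0.6279, +0.7783)
  (0,1): δ = 94.63°  ·
  (0,2): δ = 25.24°  ✓
  (0,3): δ = 35.30°  ✓
  (0,4): δ = 92.03°  ·
  (0,5): δ = 128.08°  ·
  (1,2): δ = 110.62°  ·
  (1,3): δ = 50.08°  ·
  (1,4): δ = 6.65°  ✓
  (1,5): δ = 42.71°  ✓
  (2,3): δ = 119.46°  ·
  (2,4): δ = 62.73°  ·
  (2,5): δ = 26.67°  ✓
  (3,4): δ = 123.27°  ·
  (3,5): δ = 87.22°  ·
  (4,5): δ = 143.94°  ·
antipodal pairs: 5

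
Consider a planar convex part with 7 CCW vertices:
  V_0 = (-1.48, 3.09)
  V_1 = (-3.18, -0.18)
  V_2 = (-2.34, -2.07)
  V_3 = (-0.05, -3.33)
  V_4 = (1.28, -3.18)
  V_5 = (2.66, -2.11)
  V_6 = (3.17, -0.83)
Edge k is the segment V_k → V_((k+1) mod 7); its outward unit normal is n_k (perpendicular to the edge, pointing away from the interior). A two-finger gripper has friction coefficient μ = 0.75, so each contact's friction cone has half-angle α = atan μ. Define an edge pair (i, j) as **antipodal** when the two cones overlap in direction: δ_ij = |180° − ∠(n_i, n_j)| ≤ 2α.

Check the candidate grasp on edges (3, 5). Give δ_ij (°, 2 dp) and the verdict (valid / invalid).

δ = 118.16°, invalid

α = atan 0.75 = 36.87°;  2α = 73.74°
edge 3: e_3 = (+1.33, +0.15);  n_3 = (+0.1121, -0.9937)
edge 5: e_5 = (+0.51, +1.28);  n_5 = (+0.9290, -0.3701)
∠(n_3, n_5) = 61.84°
δ = |180° − 61.84°| = 118.16°
118.16° > 2α = 73.74°  →  invalid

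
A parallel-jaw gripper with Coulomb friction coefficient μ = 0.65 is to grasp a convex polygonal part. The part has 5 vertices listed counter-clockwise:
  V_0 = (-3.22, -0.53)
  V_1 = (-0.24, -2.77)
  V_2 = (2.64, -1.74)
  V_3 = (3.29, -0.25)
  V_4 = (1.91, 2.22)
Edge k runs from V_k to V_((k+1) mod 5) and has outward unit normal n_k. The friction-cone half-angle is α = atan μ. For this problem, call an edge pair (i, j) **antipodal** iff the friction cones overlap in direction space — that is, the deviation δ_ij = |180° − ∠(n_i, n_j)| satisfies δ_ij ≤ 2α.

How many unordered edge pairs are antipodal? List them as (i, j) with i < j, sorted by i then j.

α = atan 0.65 = 33.02°;  2α = 66.05°
n_0 = (-0.6009, -0.7994)
n_1 = (+0.3368, -0.9416)
n_2 = (+0.9166, -0.3999)
n_3 = (+0.8730, +0.4877)
n_4 = (-0.4725, +0.8814)
  (0,1): δ = 123.39°  ·
  (0,2): δ = 76.64°  ·
  (0,3): δ = 23.88°  ✓
  (0,4): δ = 65.13°  ✓
  (1,2): δ = 133.25°  ·
  (1,3): δ = 80.49°  ·
  (1,4): δ = 8.52°  ✓
  (2,3): δ = 127.24°  ·
  (2,4): δ = 38.24°  ✓
  (3,4): δ = 91.00°  ·
antipodal pairs: 4

count = 4; pairs: (0,3), (0,4), (1,4), (2,4)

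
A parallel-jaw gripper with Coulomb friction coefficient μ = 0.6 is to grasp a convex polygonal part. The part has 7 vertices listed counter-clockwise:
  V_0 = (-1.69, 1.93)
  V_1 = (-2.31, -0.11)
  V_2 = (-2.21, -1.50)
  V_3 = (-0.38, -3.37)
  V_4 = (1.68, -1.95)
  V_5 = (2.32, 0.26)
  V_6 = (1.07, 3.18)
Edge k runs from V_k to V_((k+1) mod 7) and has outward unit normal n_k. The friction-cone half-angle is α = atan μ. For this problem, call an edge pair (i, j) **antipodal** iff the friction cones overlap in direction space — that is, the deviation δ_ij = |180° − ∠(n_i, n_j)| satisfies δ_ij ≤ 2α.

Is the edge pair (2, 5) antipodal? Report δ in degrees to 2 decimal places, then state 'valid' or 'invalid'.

δ = 21.21°, valid

α = atan 0.6 = 30.96°;  2α = 61.93°
edge 2: e_2 = (+1.83, -1.87);  n_2 = (-0.7147, -0.6994)
edge 5: e_5 = (-1.25, +2.92);  n_5 = (+0.9193, +0.3935)
∠(n_2, n_5) = 158.79°
δ = |180° − 158.79°| = 21.21°
21.21° ≤ 2α = 61.93°  →  valid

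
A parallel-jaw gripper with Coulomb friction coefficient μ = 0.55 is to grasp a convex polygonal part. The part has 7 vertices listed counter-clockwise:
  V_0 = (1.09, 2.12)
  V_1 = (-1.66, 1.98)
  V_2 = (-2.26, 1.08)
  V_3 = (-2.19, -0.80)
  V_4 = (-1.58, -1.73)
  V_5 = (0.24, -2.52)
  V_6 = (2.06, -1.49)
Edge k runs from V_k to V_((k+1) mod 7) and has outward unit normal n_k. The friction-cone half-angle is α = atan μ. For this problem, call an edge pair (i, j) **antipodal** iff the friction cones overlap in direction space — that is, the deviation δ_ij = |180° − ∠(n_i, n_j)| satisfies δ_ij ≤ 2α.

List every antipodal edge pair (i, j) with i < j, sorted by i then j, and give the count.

count = 7; pairs: (0,4), (0,5), (1,5), (1,6), (2,6), (3,6), (4,6)

α = atan 0.55 = 28.81°;  2α = 57.62°
n_0 = (-0.0508, +0.9987)
n_1 = (-0.8321, +0.5547)
n_2 = (-0.9993, -0.0372)
n_3 = (-0.8362, -0.5485)
n_4 = (-0.3982, -0.9173)
n_5 = (+0.4925, -0.8703)
n_6 = (+0.9657, +0.2595)
  (0,1): δ = 126.60°  ·
  (0,2): δ = 90.78°  ·
  (0,3): δ = 59.65°  ·
  (0,4): δ = 26.38°  ✓
  (0,5): δ = 26.59°  ✓
  (0,6): δ = 102.13°  ·
  (1,2): δ = 144.18°  ·
  (1,3): δ = 113.05°  ·
  (1,4): δ = 79.77°  ·
  (1,5): δ = 26.80°  ✓
  (1,6): δ = 48.73°  ✓
  (2,3): δ = 148.87°  ·
  (2,4): δ = 115.60°  ·
  (2,5): δ = 62.63°  ·
  (2,6): δ = 12.91°  ✓
  (3,4): δ = 146.73°  ·
  (3,5): δ = 93.75°  ·
  (3,6): δ = 18.22°  ✓
  (4,5): δ = 127.03°  ·
  (4,6): δ = 51.50°  ✓
  (5,6): δ = 104.47°  ·
antipodal pairs: 7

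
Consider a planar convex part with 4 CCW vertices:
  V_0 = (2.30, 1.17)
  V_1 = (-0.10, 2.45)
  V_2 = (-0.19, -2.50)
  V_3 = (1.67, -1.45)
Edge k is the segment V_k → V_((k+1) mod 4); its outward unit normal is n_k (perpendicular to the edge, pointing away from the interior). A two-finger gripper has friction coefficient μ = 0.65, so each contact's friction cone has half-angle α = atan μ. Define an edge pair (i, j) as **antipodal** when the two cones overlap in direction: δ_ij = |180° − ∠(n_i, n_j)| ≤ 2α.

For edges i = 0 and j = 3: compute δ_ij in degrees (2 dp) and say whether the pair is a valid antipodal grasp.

δ = 104.55°, invalid

α = atan 0.65 = 33.02°;  2α = 66.05°
edge 0: e_0 = (-2.40, +1.28);  n_0 = (+0.4706, +0.8824)
edge 3: e_3 = (+0.63, +2.62);  n_3 = (+0.9723, -0.2338)
∠(n_0, n_3) = 75.45°
δ = |180° − 75.45°| = 104.55°
104.55° > 2α = 66.05°  →  invalid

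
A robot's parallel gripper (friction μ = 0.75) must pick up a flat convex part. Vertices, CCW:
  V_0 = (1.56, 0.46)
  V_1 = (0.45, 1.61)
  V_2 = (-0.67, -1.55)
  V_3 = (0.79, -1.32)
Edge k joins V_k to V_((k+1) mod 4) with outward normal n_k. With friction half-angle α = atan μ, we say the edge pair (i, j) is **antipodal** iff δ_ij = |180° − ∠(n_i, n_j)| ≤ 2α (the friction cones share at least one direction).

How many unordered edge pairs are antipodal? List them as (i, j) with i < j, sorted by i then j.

α = atan 0.75 = 36.87°;  2α = 73.74°
n_0 = (+0.7195, +0.6945)
n_1 = (-0.9425, +0.3341)
n_2 = (+0.1556, -0.9878)
n_3 = (+0.9178, -0.3970)
  (0,1): δ = 63.50°  ✓
  (0,2): δ = 54.97°  ✓
  (0,3): δ = 112.62°  ·
  (1,2): δ = 61.53°  ✓
  (1,3): δ = 3.88°  ✓
  (2,3): δ = 122.35°  ·
antipodal pairs: 4

count = 4; pairs: (0,1), (0,2), (1,2), (1,3)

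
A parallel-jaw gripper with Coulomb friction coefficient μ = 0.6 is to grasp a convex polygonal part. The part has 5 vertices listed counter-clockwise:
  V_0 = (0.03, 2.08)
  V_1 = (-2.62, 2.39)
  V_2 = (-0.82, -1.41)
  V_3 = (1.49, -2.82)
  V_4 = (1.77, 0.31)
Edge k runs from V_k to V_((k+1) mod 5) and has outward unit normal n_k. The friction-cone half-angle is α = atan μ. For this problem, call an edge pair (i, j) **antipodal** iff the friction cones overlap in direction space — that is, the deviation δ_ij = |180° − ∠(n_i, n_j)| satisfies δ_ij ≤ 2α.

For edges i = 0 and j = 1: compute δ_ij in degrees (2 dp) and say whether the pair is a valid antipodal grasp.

δ = 57.98°, valid

α = atan 0.6 = 30.96°;  2α = 61.93°
edge 0: e_0 = (-2.65, +0.31);  n_0 = (+0.1162, +0.9932)
edge 1: e_1 = (+1.80, -3.80);  n_1 = (-0.9037, -0.4281)
∠(n_0, n_1) = 122.02°
δ = |180° − 122.02°| = 57.98°
57.98° ≤ 2α = 61.93°  →  valid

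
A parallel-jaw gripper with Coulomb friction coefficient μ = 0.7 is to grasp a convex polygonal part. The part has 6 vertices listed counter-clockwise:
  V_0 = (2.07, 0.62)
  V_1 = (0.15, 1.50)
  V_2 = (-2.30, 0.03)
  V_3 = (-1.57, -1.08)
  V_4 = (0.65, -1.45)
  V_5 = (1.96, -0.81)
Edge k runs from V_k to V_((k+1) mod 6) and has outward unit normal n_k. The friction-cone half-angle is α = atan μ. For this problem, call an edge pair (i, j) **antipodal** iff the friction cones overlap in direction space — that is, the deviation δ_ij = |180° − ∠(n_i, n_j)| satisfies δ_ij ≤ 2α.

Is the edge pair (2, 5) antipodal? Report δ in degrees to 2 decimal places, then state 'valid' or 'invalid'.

α = atan 0.7 = 34.99°;  2α = 69.98°
edge 2: e_2 = (+0.73, -1.11);  n_2 = (-0.8355, -0.5495)
edge 5: e_5 = (+0.11, +1.43);  n_5 = (+0.9971, -0.0767)
∠(n_2, n_5) = 142.27°
δ = |180° − 142.27°| = 37.73°
37.73° ≤ 2α = 69.98°  →  valid

δ = 37.73°, valid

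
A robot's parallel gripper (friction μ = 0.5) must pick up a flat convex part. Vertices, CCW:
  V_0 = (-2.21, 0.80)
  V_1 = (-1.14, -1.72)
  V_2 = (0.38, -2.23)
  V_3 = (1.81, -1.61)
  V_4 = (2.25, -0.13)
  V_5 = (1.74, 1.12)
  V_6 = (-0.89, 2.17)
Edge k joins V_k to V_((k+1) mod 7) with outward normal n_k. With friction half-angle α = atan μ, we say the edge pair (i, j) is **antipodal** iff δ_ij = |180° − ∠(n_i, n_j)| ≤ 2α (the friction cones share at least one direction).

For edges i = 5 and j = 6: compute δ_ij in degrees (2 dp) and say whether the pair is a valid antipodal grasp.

α = atan 0.5 = 26.57°;  2α = 53.13°
edge 5: e_5 = (-2.63, +1.05);  n_5 = (+0.3708, +0.9287)
edge 6: e_6 = (-1.32, -1.37);  n_6 = (-0.7201, +0.6938)
∠(n_5, n_6) = 67.83°
δ = |180° − 67.83°| = 112.17°
112.17° > 2α = 53.13°  →  invalid

δ = 112.17°, invalid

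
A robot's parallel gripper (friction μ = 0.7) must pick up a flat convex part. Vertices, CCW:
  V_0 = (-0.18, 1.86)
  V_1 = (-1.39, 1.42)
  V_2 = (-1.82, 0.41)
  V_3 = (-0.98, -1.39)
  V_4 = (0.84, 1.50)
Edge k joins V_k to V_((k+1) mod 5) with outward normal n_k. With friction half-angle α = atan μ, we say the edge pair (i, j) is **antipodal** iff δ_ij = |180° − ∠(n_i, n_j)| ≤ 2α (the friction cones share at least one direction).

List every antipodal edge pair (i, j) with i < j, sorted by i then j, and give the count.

α = atan 0.7 = 34.99°;  2α = 69.98°
n_0 = (-0.3417, +0.9398)
n_1 = (-0.9201, +0.3917)
n_2 = (-0.9062, -0.4229)
n_3 = (+0.8462, -0.5329)
n_4 = (+0.3328, +0.9430)
  (0,1): δ = 133.04°  ·
  (0,2): δ = 84.97°  ·
  (0,3): δ = 37.82°  ✓
  (0,4): δ = 140.58°  ·
  (1,2): δ = 131.92°  ·
  (1,3): δ = 9.14°  ✓
  (1,4): δ = 93.62°  ·
  (2,3): δ = 57.22°  ✓
  (2,4): δ = 45.54°  ✓
  (3,4): δ = 77.24°  ·
antipodal pairs: 4

count = 4; pairs: (0,3), (1,3), (2,3), (2,4)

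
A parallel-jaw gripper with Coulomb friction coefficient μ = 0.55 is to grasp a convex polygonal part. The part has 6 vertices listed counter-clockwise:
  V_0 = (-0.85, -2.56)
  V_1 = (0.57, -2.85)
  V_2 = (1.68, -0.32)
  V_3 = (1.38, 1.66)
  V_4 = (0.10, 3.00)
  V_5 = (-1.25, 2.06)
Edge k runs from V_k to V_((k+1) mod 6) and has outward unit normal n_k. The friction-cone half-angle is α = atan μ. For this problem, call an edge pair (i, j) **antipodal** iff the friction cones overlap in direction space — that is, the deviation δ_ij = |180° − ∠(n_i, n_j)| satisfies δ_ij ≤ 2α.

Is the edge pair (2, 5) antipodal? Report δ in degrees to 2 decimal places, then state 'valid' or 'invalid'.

δ = 3.67°, valid

α = atan 0.55 = 28.81°;  2α = 57.62°
edge 2: e_2 = (-0.30, +1.98);  n_2 = (+0.9887, +0.1498)
edge 5: e_5 = (+0.40, -4.62);  n_5 = (-0.9963, -0.0863)
∠(n_2, n_5) = 176.33°
δ = |180° − 176.33°| = 3.67°
3.67° ≤ 2α = 57.62°  →  valid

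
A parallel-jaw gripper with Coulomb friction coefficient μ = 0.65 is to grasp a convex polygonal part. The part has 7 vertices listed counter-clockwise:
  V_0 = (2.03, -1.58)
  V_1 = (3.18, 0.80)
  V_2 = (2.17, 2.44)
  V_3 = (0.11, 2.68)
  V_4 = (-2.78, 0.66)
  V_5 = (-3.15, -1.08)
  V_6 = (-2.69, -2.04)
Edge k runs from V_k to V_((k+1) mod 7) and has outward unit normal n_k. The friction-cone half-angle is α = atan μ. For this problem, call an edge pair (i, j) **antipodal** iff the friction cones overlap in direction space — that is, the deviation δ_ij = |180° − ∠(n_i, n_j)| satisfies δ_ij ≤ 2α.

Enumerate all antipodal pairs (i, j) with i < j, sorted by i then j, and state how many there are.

α = atan 0.65 = 33.02°;  2α = 66.05°
n_0 = (+0.9004, -0.4351)
n_1 = (+0.8515, +0.5244)
n_2 = (+0.1157, +0.9933)
n_3 = (-0.5729, +0.8196)
n_4 = (-0.9781, +0.2080)
n_5 = (-0.9018, -0.4321)
n_6 = (+0.0970, -0.9953)
  (0,1): δ = 122.58°  ·
  (0,2): δ = 70.86°  ·
  (0,3): δ = 29.26°  ✓
  (0,4): δ = 13.78°  ✓
  (0,5): δ = 51.39°  ✓
  (0,6): δ = 121.36°  ·
  (1,2): δ = 128.27°  ·
  (1,3): δ = 86.67°  ·
  (1,4): δ = 43.63°  ✓
  (1,5): δ = 6.02°  ✓
  (1,6): δ = 63.94°  ✓
  (2,3): δ = 138.40°  ·
  (2,4): δ = 95.36°  ·
  (2,5): δ = 57.75°  ✓
  (2,6): δ = 12.21°  ✓
  (3,4): δ = 136.96°  ·
  (3,5): δ = 99.35°  ·
  (3,6): δ = 29.39°  ✓
  (4,5): δ = 142.39°  ·
  (4,6): δ = 72.43°  ·
  (5,6): δ = 110.04°  ·
antipodal pairs: 9

count = 9; pairs: (0,3), (0,4), (0,5), (1,4), (1,5), (1,6), (2,5), (2,6), (3,6)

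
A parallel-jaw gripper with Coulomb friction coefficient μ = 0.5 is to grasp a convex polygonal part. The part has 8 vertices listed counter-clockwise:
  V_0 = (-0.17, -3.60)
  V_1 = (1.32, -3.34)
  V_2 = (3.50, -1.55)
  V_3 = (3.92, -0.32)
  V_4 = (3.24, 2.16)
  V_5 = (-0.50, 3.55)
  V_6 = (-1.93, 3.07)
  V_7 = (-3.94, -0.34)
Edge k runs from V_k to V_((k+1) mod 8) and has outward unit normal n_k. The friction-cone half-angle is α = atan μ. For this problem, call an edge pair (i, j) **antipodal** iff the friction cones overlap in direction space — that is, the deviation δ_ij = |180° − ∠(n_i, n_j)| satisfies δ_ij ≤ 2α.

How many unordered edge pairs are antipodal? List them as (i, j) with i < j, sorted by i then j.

count = 10; pairs: (0,4), (0,5), (0,6), (1,5), (1,6), (2,5), (2,6), (3,6), (3,7), (4,7)

α = atan 0.5 = 26.57°;  2α = 53.13°
n_0 = (+0.1719, -0.9851)
n_1 = (+0.6346, -0.7729)
n_2 = (+0.9463, -0.3231)
n_3 = (+0.9644, +0.2644)
n_4 = (+0.3484, +0.9374)
n_5 = (-0.3182, +0.9480)
n_6 = (-0.8615, +0.5078)
n_7 = (-0.6541, -0.7564)
  (0,1): δ = 150.51°  ·
  (0,2): δ = 118.75°  ·
  (0,3): δ = 84.56°  ·
  (0,4): δ = 30.29°  ✓
  (0,5): δ = 8.66°  ✓
  (0,6): δ = 49.58°  ✓
  (0,7): δ = 129.25°  ·
  (1,2): δ = 148.24°  ·
  (1,3): δ = 114.06°  ·
  (1,4): δ = 59.78°  ·
  (1,5): δ = 20.83°  ✓
  (1,6): δ = 20.09°  ✓
  (1,7): δ = 99.76°  ·
  (2,3): δ = 145.81°  ·
  (2,4): δ = 91.53°  ·
  (2,5): δ = 52.59°  ✓
  (2,6): δ = 11.66°  ✓
  (2,7): δ = 68.00°  ·
  (3,4): δ = 125.72°  ·
  (3,5): δ = 86.78°  ·
  (3,6): δ = 45.85°  ✓
  (3,7): δ = 33.82°  ✓
  (4,5): δ = 141.06°  ·
  (4,6): δ = 100.13°  ·
  (4,7): δ = 20.46°  ✓
  (5,6): δ = 139.07°  ·
  (5,7): δ = 59.41°  ·
  (6,7): δ = 100.33°  ·
antipodal pairs: 10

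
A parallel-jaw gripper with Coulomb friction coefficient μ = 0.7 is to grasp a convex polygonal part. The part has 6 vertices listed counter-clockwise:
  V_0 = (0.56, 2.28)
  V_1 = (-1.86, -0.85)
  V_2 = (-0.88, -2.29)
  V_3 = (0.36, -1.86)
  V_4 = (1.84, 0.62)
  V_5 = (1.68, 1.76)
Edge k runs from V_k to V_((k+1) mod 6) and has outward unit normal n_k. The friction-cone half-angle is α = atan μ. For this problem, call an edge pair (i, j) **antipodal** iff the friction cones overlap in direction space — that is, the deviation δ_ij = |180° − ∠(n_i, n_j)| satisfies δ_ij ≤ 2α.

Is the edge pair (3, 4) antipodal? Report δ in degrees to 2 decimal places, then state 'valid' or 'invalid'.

α = atan 0.7 = 34.99°;  2α = 69.98°
edge 3: e_3 = (+1.48, +2.48);  n_3 = (+0.8587, -0.5125)
edge 4: e_4 = (-0.16, +1.14);  n_4 = (+0.9903, +0.1390)
∠(n_3, n_4) = 38.82°
δ = |180° − 38.82°| = 141.18°
141.18° > 2α = 69.98°  →  invalid

δ = 141.18°, invalid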